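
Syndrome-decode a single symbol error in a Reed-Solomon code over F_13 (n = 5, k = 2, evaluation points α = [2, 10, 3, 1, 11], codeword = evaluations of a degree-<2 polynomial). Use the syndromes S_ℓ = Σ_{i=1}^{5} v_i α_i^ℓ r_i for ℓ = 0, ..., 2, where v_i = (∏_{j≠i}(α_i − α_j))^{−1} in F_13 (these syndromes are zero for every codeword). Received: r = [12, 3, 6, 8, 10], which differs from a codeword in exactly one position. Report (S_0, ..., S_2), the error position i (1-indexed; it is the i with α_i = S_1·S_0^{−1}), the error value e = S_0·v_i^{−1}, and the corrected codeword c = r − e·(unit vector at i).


S = (5, 5, 5), error at position 4, error magnitude e = 3, c = [12, 3, 6, 5, 10].

Step 1: column multipliers v_i = (∏_{j≠i}(α_i − α_j))^{−1} mod 13.
  i = 1 (α = 2): (2−10)(2−3)(2−1)(2−11) = (−8)·(−1)·1·(−9) = −72 ≡ 6, so v_1 = 6^{−1} = 11 (mod 13).
  i = 2 (α = 10): (10−2)(10−3)(10−1)(10−11) = 8·7·9·(−1) = −504 ≡ 3, so v_2 = 3^{−1} = 9 (mod 13).
  i = 3 (α = 3): (3−2)(3−10)(3−1)(3−11) = 1·(−7)·2·(−8) = 112 ≡ 8, so v_3 = 8^{−1} = 5 (mod 13).
  i = 4 (α = 1): (1−2)(1−10)(1−3)(1−11) = (−1)·(−9)·(−2)·(−10) = 180 ≡ 11, so v_4 = 11^{−1} = 6 (mod 13).
  i = 5 (α = 11): (11−2)(11−10)(11−3)(11−1) = 9·1·8·10 = 720 ≡ 5, so v_5 = 5^{−1} = 8 (mod 13).
  v = [11, 9, 5, 6, 8].
Step 2: syndromes of r = [12, 3, 6, 8, 10] (all sums mod 13).
  S_0 = Σ v_i r_i = 11·12 + 9·3 + 5·6 + 6·8 + 8·10 = 317 ≡ 5.
  S_1 = Σ v_i α_i r_i = 11·2·12 + 9·10·3 + 5·3·6 + 6·1·8 + 8·11·10 = 1552 ≡ 5.
  α_i^2 mod 13 = [4, 9, 9, 1, 4].
  S_2 = Σ v_i α_i^2 r_i = 11·4·12 + 9·9·3 + 5·9·6 + 6·1·8 + 8·4·10 = 1409 ≡ 5.
  S = (5, 5, 5) ≠ 0, so r is not a codeword (an error is present).
Step 3: locate the error. For a single error e at position i, S_ℓ = v_i·e·α_i^ℓ, so α_err = S_1/S_0.
  S_0^{−1} = 5^{−1} = 8 (mod 13), so α_err = 5·8 = 40 ≡ 1 = α_4. Error position i = 4.
  Consistency check: S_2/S_1 = 5·8 = 40 ≡ 1 = α_err ✓ (single-error assumption holds).
Step 4: error magnitude e = S_0/v_4 = S_0·∏_{j≠4}(α_4 − α_j) = 5·11 = 55 ≡ 3 (mod 13).
Step 5: correct position 4: c_4 = r_4 − e = 8 − 3 ≡ 5 (mod 13). Hence c = [12, 3, 6, 5, 10].
  Check: interpolating c through the α_i gives m(x) = 11 + 7·x (degree < 2) with m(α_i) = c_i for every i, so c is indeed a codeword.


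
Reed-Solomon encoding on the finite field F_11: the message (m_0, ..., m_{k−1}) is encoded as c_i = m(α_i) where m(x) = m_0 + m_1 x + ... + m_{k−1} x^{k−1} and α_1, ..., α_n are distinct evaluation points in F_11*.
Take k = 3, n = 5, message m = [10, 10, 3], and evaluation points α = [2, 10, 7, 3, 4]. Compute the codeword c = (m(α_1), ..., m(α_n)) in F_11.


c = [9, 3, 7, 1, 10]

Message polynomial: m(x) = 10 + 10·x + 3·x^2 (mod 11).
For each evaluation point α_i, compute m(α_i) mod 11:
  α_1 = 2: Horner steps 3 → 5 → 9, so m(2) = 9.
  α_2 = 10: Horner steps 3 → 7 → 3, so m(10) = 3.
  α_3 = 7: Horner steps 3 → 9 → 7, so m(7) = 7.
  α_4 = 3: Horner steps 3 → 8 → 1, so m(3) = 1.
  α_5 = 4: Horner steps 3 → 0 → 10, so m(4) = 10.
Codeword c = [9, 3, 7, 1, 10] ∈ F_11^5.


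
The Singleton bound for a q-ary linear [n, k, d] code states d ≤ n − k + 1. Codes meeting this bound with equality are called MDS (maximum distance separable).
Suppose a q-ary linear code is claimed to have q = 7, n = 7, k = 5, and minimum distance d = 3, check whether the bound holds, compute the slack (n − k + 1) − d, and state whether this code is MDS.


Singleton RHS = n − k + 1 = 3, slack = 0, bound satisfied, MDS.

Singleton bound: d ≤ n − k + 1.
Here n = 7, k = 5, so n − k + 1 = 3.
Given d = 3, check d ≤ 3: YES.
Slack = (n − k + 1) − d = 0.
The code is MDS (slack = 0).
Description: the claimed parameters are [7, 5, 3]_7; such a code would be MDS (meets Singleton bound).


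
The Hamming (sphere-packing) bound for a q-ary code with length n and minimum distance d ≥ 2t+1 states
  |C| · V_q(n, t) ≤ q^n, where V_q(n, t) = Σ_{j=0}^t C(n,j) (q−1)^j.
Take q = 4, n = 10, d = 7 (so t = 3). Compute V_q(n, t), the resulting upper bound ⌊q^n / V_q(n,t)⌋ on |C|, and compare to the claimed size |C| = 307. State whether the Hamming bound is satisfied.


V_q(n, t) = 3676, q^n = 1048576, Hamming bound = 285, |C| = 307 > bound (violated).

Step 1: Compute V_q(n, t) = Σ_{j=0}^3 C(n, j) (q−1)^j.
  j = 0: C(10,0)·(3)^0 = 1·1 = 1.
  j = 1: C(10,1)·(3)^1 = 10·3 = 30.
  j = 2: C(10,2)·(3)^2 = 45·9 = 405.
  j = 3: C(10,3)·(3)^3 = 120·27 = 3240.
  V_q(n, t) = 1 + 30 + 405 + 3240 = 3676.
Step 2: q^n = 4^10 = 1048576.
Step 3: Hamming bound ⌊q^n / V_q(n,t)⌋ = ⌊1048576/3676⌋ = 285.
Step 4: Compare |C| = 307 to 285: violated.
The claimed |C| lies above the Hamming bound, so no 4-ary code of length 10 with d ≥ 7 can have 307 codewords.


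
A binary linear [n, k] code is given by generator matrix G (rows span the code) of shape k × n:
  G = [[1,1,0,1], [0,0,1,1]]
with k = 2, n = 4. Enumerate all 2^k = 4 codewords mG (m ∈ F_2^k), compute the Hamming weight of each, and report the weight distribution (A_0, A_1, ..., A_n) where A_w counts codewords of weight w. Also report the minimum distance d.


Weight distribution: A_0 = 1, A_2 = 1, A_3 = 2. Minimum distance d = 2.

Enumerate all 2^2 = 4 messages m ∈ F_2^2.
For each, compute codeword c = mG in F_2^4, then tally its weight.
  m = 00 → c = 0000, weight = 0.
  m = 10 → c = 1101, weight = 3.
  m = 01 → c = 0011, weight = 2.
  m = 11 → c = 1110, weight = 3.
Tally weights:
  weight 0: 1 codewords.
  weight 2: 1 codewords.
  weight 3: 2 codewords.
Minimum distance d = smallest w > 0 with A_w > 0 = 2.
Sanity: Σ A_w = 4 = 2^2 = 4 ✓.


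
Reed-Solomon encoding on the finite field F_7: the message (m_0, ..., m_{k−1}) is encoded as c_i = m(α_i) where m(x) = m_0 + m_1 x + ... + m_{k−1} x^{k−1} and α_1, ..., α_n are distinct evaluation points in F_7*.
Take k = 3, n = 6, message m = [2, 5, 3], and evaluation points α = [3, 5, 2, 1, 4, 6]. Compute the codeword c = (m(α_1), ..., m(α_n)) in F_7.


c = [2, 4, 3, 3, 0, 0]

Message polynomial: m(x) = 2 + 5·x + 3·x^2 (mod 7).
For each evaluation point α_i, compute m(α_i) mod 7:
  α_1 = 3: Horner steps 3 → 0 → 2, so m(3) = 2.
  α_2 = 5: Horner steps 3 → 6 → 4, so m(5) = 4.
  α_3 = 2: Horner steps 3 → 4 → 3, so m(2) = 3.
  α_4 = 1: Horner steps 3 → 1 → 3, so m(1) = 3.
  α_5 = 4: Horner steps 3 → 3 → 0, so m(4) = 0.
  α_6 = 6: Horner steps 3 → 2 → 0, so m(6) = 0.
Codeword c = [2, 4, 3, 3, 0, 0] ∈ F_7^6.


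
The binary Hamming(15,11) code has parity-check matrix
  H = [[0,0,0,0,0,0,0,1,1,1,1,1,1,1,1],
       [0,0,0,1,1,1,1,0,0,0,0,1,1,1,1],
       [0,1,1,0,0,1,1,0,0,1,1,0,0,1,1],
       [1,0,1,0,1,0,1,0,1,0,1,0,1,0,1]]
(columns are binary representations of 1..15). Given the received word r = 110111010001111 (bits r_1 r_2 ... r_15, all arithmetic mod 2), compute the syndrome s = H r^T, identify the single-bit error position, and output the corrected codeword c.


s = (1, 1, 0, 0)^T, error position = 12, corrected codeword c = 110111010000111

Compute s = H r^T mod 2 one row at a time:
  s_1 = 1 + 0 + 0 + 0 + 1 + 1 + 1 + 1 = 5 ≡ 1 (mod 2).
  s_2 = 1 + 1 + 1 + 0 + 1 + 1 + 1 + 1 = 7 ≡ 1 (mod 2).
  s_3 = 1 + 0 + 1 + 0 + 0 + 0 + 1 + 1 = 4 ≡ 0 (mod 2).
  s_4 = 1 + 0 + 1 + 0 + 0 + 0 + 1 + 1 = 4 ≡ 0 (mod 2).
s = (1, 1, 0, 0)^T — this equals column 12 of H (binary 1100), so error is at position 12.
Correct: flip bit 12 of r = 110111010001111 to get c = 110111010000111.


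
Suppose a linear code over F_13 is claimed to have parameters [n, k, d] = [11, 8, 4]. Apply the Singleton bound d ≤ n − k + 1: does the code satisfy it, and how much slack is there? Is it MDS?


Singleton RHS = n − k + 1 = 4, slack = 0, bound satisfied, MDS.

Singleton bound: d ≤ n − k + 1.
Here n = 11, k = 8, so n − k + 1 = 4.
Given d = 4, check d ≤ 4: YES.
Slack = (n − k + 1) − d = 0.
The code is MDS (slack = 0).
Description: the claimed parameters are [11, 8, 4]_13; such a code would be MDS (meets Singleton bound).


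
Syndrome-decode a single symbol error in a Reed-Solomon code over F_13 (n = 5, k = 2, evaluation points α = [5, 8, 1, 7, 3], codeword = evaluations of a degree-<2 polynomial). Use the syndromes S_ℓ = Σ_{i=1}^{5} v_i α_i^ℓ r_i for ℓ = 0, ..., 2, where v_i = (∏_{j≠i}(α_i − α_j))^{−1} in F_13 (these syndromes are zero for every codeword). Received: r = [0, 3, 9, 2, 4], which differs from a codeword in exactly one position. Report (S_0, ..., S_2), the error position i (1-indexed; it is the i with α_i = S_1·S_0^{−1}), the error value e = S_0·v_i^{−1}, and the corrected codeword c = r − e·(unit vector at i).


S = (10, 4, 12), error at position 5, error magnitude e = 6, c = [0, 3, 9, 2, 11].

Step 1: column multipliers v_i = (∏_{j≠i}(α_i − α_j))^{−1} mod 13.
  i = 1 (α = 5): (5−8)(5−1)(5−7)(5−3) = (−3)·4·(−2)·2 = 48 ≡ 9, so v_1 = 9^{−1} = 3 (mod 13).
  i = 2 (α = 8): (8−5)(8−1)(8−7)(8−3) = 3·7·1·5 = 105 ≡ 1, so v_2 = 1^{−1} = 1 (mod 13).
  i = 3 (α = 1): (1−5)(1−8)(1−7)(1−3) = (−4)·(−7)·(−6)·(−2) = 336 ≡ 11, so v_3 = 11^{−1} = 6 (mod 13).
  i = 4 (α = 7): (7−5)(7−8)(7−1)(7−3) = 2·(−1)·6·4 = −48 ≡ 4, so v_4 = 4^{−1} = 10 (mod 13).
  i = 5 (α = 3): (3−5)(3−8)(3−1)(3−7) = (−2)·(−5)·2·(−4) = −80 ≡ 11, so v_5 = 11^{−1} = 6 (mod 13).
  v = [3, 1, 6, 10, 6].
Step 2: syndromes of r = [0, 3, 9, 2, 4] (all sums mod 13).
  S_0 = Σ v_i r_i = 3·0 + 1·3 + 6·9 + 10·2 + 6·4 = 101 ≡ 10.
  S_1 = Σ v_i α_i r_i = 3·5·0 + 1·8·3 + 6·1·9 + 10·7·2 + 6·3·4 = 290 ≡ 4.
  α_i^2 mod 13 = [12, 12, 1, 10, 9].
  S_2 = Σ v_i α_i^2 r_i = 3·12·0 + 1·12·3 + 6·1·9 + 10·10·2 + 6·9·4 = 506 ≡ 12.
  S = (10, 4, 12) ≠ 0, so r is not a codeword (an error is present).
Step 3: locate the error. For a single error e at position i, S_ℓ = v_i·e·α_i^ℓ, so α_err = S_1/S_0.
  S_0^{−1} = 10^{−1} = 4 (mod 13), so α_err = 4·4 = 16 ≡ 3 = α_5. Error position i = 5.
  Consistency check: S_2/S_1 = 12·10 = 120 ≡ 3 = α_err ✓ (single-error assumption holds).
Step 4: error magnitude e = S_0/v_5 = S_0·∏_{j≠5}(α_5 − α_j) = 10·11 = 110 ≡ 6 (mod 13).
Step 5: correct position 5: c_5 = r_5 − e = 4 − 6 ≡ 11 (mod 13). Hence c = [0, 3, 9, 2, 11].
  Check: interpolating c through the α_i gives m(x) = 8 + 1·x (degree < 2) with m(α_i) = c_i for every i, so c is indeed a codeword.


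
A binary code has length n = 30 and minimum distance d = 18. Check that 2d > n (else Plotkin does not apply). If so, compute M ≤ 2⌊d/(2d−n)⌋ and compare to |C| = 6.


Plotkin bound M ≤ 6; given |C| = 6 ≤ bound (satisfied).

Check applicability: 2d = 36, n = 30.
2d − n = 6 > 0, so Plotkin applies.
Compute d/(2d−n) = 18/6 ≈ 3.0000.
⌊d/(2d−n)⌋ = 3.
Plotkin bound: M ≤ 2·3 = 6.
Given |C| = 6, check: satisfied.
This |C| is at the Plotkin bound.


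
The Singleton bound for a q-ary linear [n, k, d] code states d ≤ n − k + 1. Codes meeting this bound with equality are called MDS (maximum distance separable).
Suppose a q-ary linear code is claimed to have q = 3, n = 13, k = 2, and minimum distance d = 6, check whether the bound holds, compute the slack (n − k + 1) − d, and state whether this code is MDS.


Singleton RHS = n − k + 1 = 12, slack = 6, bound satisfied, not MDS.

Singleton bound: d ≤ n − k + 1.
Here n = 13, k = 2, so n − k + 1 = 12.
Given d = 6, check d ≤ 12: YES.
Slack = (n − k + 1) − d = 6.
The code is NOT MDS (slack = 6 > 0).
Description: the claimed parameters are [13, 2, 6]_3; such a code would be non-MDS.


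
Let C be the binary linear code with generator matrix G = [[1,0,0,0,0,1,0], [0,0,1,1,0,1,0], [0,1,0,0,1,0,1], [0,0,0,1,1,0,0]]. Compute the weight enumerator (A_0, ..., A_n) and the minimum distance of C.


Weight distribution: A_0 = 1, A_2 = 2, A_3 = 6, A_4 = 3, A_5 = 2, A_6 = 2. Minimum distance d = 2.

Enumerate all 2^4 = 16 messages m ∈ F_2^4.
For each, compute codeword c = mG in F_2^7, then tally its weight.
  m = 0000 → c = 0000000, weight = 0.
  m = 1000 → c = 1000010, weight = 2.
  m = 0100 → c = 0011010, weight = 3.
  m = 1100 → c = 1011000, weight = 3.
  m = 0010 → c = 0100101, weight = 3.
  m = 1010 → c = 1100111, weight = 5.
  m = 0110 → c = 0111111, weight = 6.
  m = 1110 → c = 1111101, weight = 6.
  m = 0001 → c = 0001100, weight = 2.
  m = 1001 → c = 1001110, weight = 4.
  m = 0101 → c = 0010110, weight = 3.
  m = 1101 → c = 1010100, weight = 3.
  m = 0011 → c = 0101001, weight = 3.
  m = 1011 → c = 1101011, weight = 5.
  m = 0111 → c = 0110011, weight = 4.
  m = 1111 → c = 1110001, weight = 4.
Tally weights:
  weight 0: 1 codewords.
  weight 2: 2 codewords.
  weight 3: 6 codewords.
  weight 4: 3 codewords.
  weight 5: 2 codewords.
  weight 6: 2 codewords.
Minimum distance d = smallest w > 0 with A_w > 0 = 2.
Sanity: Σ A_w = 16 = 2^4 = 16 ✓.


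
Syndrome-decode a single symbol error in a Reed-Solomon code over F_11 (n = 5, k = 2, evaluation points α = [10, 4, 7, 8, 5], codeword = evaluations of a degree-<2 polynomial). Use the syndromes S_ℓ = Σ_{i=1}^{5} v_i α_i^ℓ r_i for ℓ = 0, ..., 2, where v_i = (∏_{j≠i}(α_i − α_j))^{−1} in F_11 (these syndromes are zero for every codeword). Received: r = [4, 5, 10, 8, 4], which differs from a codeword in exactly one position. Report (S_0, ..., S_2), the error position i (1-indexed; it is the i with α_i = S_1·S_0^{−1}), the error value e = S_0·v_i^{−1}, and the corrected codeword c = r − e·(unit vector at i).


S = (4, 9, 1), error at position 5, error magnitude e = 1, c = [4, 5, 10, 8, 3].

Step 1: column multipliers v_i = (∏_{j≠i}(α_i − α_j))^{−1} mod 11.
  i = 1 (α = 10): (10−4)(10−7)(10−8)(10−5) = 6·3·2·5 = 180 ≡ 4, so v_1 = 4^{−1} = 3 (mod 11).
  i = 2 (α = 4): (4−10)(4−7)(4−8)(4−5) = (−6)·(−3)·(−4)·(−1) = 72 ≡ 6, so v_2 = 6^{−1} = 2 (mod 11).
  i = 3 (α = 7): (7−10)(7−4)(7−8)(7−5) = (−3)·3·(−1)·2 = 18 ≡ 7, so v_3 = 7^{−1} = 8 (mod 11).
  i = 4 (α = 8): (8−10)(8−4)(8−7)(8−5) = (−2)·4·1·3 = −24 ≡ 9, so v_4 = 9^{−1} = 5 (mod 11).
  i = 5 (α = 5): (5−10)(5−4)(5−7)(5−8) = (−5)·1·(−2)·(−3) = −30 ≡ 3, so v_5 = 3^{−1} = 4 (mod 11).
  v = [3, 2, 8, 5, 4].
Step 2: syndromes of r = [4, 5, 10, 8, 4] (all sums mod 11).
  S_0 = Σ v_i r_i = 3·4 + 2·5 + 8·10 + 5·8 + 4·4 = 158 ≡ 4.
  S_1 = Σ v_i α_i r_i = 3·10·4 + 2·4·5 + 8·7·10 + 5·8·8 + 4·5·4 = 1120 ≡ 9.
  α_i^2 mod 11 = [1, 5, 5, 9, 3].
  S_2 = Σ v_i α_i^2 r_i = 3·1·4 + 2·5·5 + 8·5·10 + 5·9·8 + 4·3·4 = 870 ≡ 1.
  S = (4, 9, 1) ≠ 0, so r is not a codeword (an error is present).
Step 3: locate the error. For a single error e at position i, S_ℓ = v_i·e·α_i^ℓ, so α_err = S_1/S_0.
  S_0^{−1} = 4^{−1} = 3 (mod 11), so α_err = 9·3 = 27 ≡ 5 = α_5. Error position i = 5.
  Consistency check: S_2/S_1 = 1·5 = 5 ≡ 5 = α_err ✓ (single-error assumption holds).
Step 4: error magnitude e = S_0/v_5 = S_0·∏_{j≠5}(α_5 − α_j) = 4·3 = 12 ≡ 1 (mod 11).
Step 5: correct position 5: c_5 = r_5 − e = 4 − 1 ≡ 3 (mod 11). Hence c = [4, 5, 10, 8, 3].
  Check: interpolating c through the α_i gives m(x) = 2 + 9·x (degree < 2) with m(α_i) = c_i for every i, so c is indeed a codeword.


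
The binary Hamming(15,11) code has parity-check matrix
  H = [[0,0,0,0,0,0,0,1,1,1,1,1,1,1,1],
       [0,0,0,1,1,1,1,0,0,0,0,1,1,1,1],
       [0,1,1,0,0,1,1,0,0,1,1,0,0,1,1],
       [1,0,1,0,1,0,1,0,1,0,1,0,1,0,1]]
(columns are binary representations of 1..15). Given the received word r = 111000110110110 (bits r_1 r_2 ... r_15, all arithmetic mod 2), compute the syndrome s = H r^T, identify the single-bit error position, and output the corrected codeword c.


s = (1, 1, 0, 1)^T, error position = 13, corrected codeword c = 111000110110010

Compute s = H r^T mod 2 one row at a time:
  s_1 = 1 + 0 + 1 + 1 + 0 + 1 + 1 + 0 = 5 ≡ 1 (mod 2).
  s_2 = 0 + 0 + 0 + 1 + 0 + 1 + 1 + 0 = 3 ≡ 1 (mod 2).
  s_3 = 1 + 1 + 0 + 1 + 1 + 1 + 1 + 0 = 6 ≡ 0 (mod 2).
  s_4 = 1 + 1 + 0 + 1 + 0 + 1 + 1 + 0 = 5 ≡ 1 (mod 2).
s = (1, 1, 0, 1)^T — this equals column 13 of H (binary 1101), so error is at position 13.
Correct: flip bit 13 of r = 111000110110110 to get c = 111000110110010.


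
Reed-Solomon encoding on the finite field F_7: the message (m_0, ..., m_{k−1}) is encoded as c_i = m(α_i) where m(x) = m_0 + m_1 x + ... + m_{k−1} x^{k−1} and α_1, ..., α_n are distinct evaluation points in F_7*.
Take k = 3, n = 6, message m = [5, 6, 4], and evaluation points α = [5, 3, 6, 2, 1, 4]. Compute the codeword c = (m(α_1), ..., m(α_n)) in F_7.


c = [2, 3, 3, 5, 1, 2]

Message polynomial: m(x) = 5 + 6·x + 4·x^2 (mod 7).
For each evaluation point α_i, compute m(α_i) mod 7:
  α_1 = 5: Horner steps 4 → 5 → 2, so m(5) = 2.
  α_2 = 3: Horner steps 4 → 4 → 3, so m(3) = 3.
  α_3 = 6: Horner steps 4 → 2 → 3, so m(6) = 3.
  α_4 = 2: Horner steps 4 → 0 → 5, so m(2) = 5.
  α_5 = 1: Horner steps 4 → 3 → 1, so m(1) = 1.
  α_6 = 4: Horner steps 4 → 1 → 2, so m(4) = 2.
Codeword c = [2, 3, 3, 5, 1, 2] ∈ F_7^6.


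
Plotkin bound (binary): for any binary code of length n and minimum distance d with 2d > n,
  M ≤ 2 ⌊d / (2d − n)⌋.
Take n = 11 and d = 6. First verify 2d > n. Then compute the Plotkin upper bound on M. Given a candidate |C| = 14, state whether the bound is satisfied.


Plotkin bound M ≤ 12; given |C| = 14 > bound (violated).

Check applicability: 2d = 12, n = 11.
2d − n = 1 > 0, so Plotkin applies.
Compute d/(2d−n) = 6/1 ≈ 6.0000.
⌊d/(2d−n)⌋ = 6.
Plotkin bound: M ≤ 2·6 = 12.
Given |C| = 14, check: VIOLATED.
This |C| is above the Plotkin bound, so no binary code with n = 11, d = 6 and 14 codewords exists.


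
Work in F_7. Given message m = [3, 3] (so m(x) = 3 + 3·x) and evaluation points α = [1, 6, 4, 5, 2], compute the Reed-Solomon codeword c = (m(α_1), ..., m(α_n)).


c = [6, 0, 1, 4, 2]

Message polynomial: m(x) = 3 + 3·x (mod 7).
For each evaluation point α_i, compute m(α_i) mod 7:
  α_1 = 1: Horner steps 3 → 6, so m(1) = 6.
  α_2 = 6: Horner steps 3 → 0, so m(6) = 0.
  α_3 = 4: Horner steps 3 → 1, so m(4) = 1.
  α_4 = 5: Horner steps 3 → 4, so m(5) = 4.
  α_5 = 2: Horner steps 3 → 2, so m(2) = 2.
Codeword c = [6, 0, 1, 4, 2] ∈ F_7^5.


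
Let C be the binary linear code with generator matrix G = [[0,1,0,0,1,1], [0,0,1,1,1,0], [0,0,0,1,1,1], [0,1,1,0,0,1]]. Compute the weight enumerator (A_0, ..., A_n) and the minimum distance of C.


Weight distribution: A_0 = 1, A_1 = 2, A_2 = 4, A_3 = 6, A_4 = 3. Minimum distance d = 1.

Enumerate all 2^4 = 16 messages m ∈ F_2^4.
For each, compute codeword c = mG in F_2^6, then tally its weight.
  m = 0000 → c = 000000, weight = 0.
  m = 1000 → c = 010011, weight = 3.
  m = 0100 → c = 001110, weight = 3.
  m = 1100 → c = 011101, weight = 4.
  m = 0010 → c = 000111, weight = 3.
  m = 1010 → c = 010100, weight = 2.
  m = 0110 → c = 001001, weight = 2.
  m = 1110 → c = 011010, weight = 3.
  m = 0001 → c = 011001, weight = 3.
  m = 1001 → c = 001010, weight = 2.
  m = 0101 → c = 010111, weight = 4.
  m = 1101 → c = 000100, weight = 1.
  m = 0011 → c = 011110, weight = 4.
  m = 1011 → c = 001101, weight = 3.
  m = 0111 → c = 010000, weight = 1.
  m = 1111 → c = 000011, weight = 2.
Tally weights:
  weight 0: 1 codewords.
  weight 1: 2 codewords.
  weight 2: 4 codewords.
  weight 3: 6 codewords.
  weight 4: 3 codewords.
Minimum distance d = smallest w > 0 with A_w > 0 = 1.
Sanity: Σ A_w = 16 = 2^4 = 16 ✓.


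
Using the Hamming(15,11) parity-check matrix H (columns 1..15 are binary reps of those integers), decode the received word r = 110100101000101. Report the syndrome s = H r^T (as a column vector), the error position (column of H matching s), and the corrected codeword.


s = (1, 0, 1, 1)^T, error position = 11, corrected codeword c = 110100101010101

Compute s = H r^T mod 2 one row at a time:
  s_1 = 0 + 1 + 0 + 0 + 0 + 1 + 0 + 1 = 3 ≡ 1 (mod 2).
  s_2 = 1 + 0 + 0 + 1 + 0 + 1 + 0 + 1 = 4 ≡ 0 (mod 2).
  s_3 = 1 + 0 + 0 + 1 + 0 + 0 + 0 + 1 = 3 ≡ 1 (mod 2).
  s_4 = 1 + 0 + 0 + 1 + 1 + 0 + 1 + 1 = 5 ≡ 1 (mod 2).
s = (1, 0, 1, 1)^T — this equals column 11 of H (binary 1011), so error is at position 11.
Correct: flip bit 11 of r = 110100101000101 to get c = 110100101010101.


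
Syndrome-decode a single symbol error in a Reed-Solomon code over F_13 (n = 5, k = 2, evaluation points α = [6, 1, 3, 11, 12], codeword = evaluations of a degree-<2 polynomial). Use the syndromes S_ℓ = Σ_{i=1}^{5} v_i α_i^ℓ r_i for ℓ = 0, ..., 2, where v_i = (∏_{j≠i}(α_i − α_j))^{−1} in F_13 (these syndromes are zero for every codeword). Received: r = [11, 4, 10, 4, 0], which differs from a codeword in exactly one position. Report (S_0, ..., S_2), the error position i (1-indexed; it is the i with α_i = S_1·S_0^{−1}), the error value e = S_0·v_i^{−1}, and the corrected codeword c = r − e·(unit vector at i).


S = (8, 8, 8), error at position 2, error magnitude e = 12, c = [11, 5, 10, 4, 0].

Step 1: column multipliers v_i = (∏_{j≠i}(α_i − α_j))^{−1} mod 13.
  i = 1 (α = 6): (6−1)(6−3)(6−11)(6−12) = 5·3·(−5)·(−6) = 450 ≡ 8, so v_1 = 8^{−1} = 5 (mod 13).
  i = 2 (α = 1): (1−6)(1−3)(1−11)(1−12) = (−5)·(−2)·(−10)·(−11) = 1100 ≡ 8, so v_2 = 8^{−1} = 5 (mod 13).
  i = 3 (α = 3): (3−6)(3−1)(3−11)(3−12) = (−3)·2·(−8)·(−9) = −432 ≡ 10, so v_3 = 10^{−1} = 4 (mod 13).
  i = 4 (α = 11): (11−6)(11−1)(11−3)(11−12) = 5·10·8·(−1) = −400 ≡ 3, so v_4 = 3^{−1} = 9 (mod 13).
  i = 5 (α = 12): (12−6)(12−1)(12−3)(12−11) = 6·11·9·1 = 594 ≡ 9, so v_5 = 9^{−1} = 3 (mod 13).
  v = [5, 5, 4, 9, 3].
Step 2: syndromes of r = [11, 4, 10, 4, 0] (all sums mod 13).
  S_0 = Σ v_i r_i = 5·11 + 5·4 + 4·10 + 9·4 + 3·0 = 151 ≡ 8.
  S_1 = Σ v_i α_i r_i = 5·6·11 + 5·1·4 + 4·3·10 + 9·11·4 + 3·12·0 = 866 ≡ 8.
  α_i^2 mod 13 = [10, 1, 9, 4, 1].
  S_2 = Σ v_i α_i^2 r_i = 5·10·11 + 5·1·4 + 4·9·10 + 9·4·4 + 3·1·0 = 1074 ≡ 8.
  S = (8, 8, 8) ≠ 0, so r is not a codeword (an error is present).
Step 3: locate the error. For a single error e at position i, S_ℓ = v_i·e·α_i^ℓ, so α_err = S_1/S_0.
  S_0^{−1} = 8^{−1} = 5 (mod 13), so α_err = 8·5 = 40 ≡ 1 = α_2. Error position i = 2.
  Consistency check: S_2/S_1 = 8·5 = 40 ≡ 1 = α_err ✓ (single-error assumption holds).
Step 4: error magnitude e = S_0/v_2 = S_0·∏_{j≠2}(α_2 − α_j) = 8·8 = 64 ≡ 12 (mod 13).
Step 5: correct position 2: c_2 = r_2 − e = 4 − 12 ≡ 5 (mod 13). Hence c = [11, 5, 10, 4, 0].
  Check: interpolating c through the α_i gives m(x) = 9 + 9·x (degree < 2) with m(α_i) = c_i for every i, so c is indeed a codeword.


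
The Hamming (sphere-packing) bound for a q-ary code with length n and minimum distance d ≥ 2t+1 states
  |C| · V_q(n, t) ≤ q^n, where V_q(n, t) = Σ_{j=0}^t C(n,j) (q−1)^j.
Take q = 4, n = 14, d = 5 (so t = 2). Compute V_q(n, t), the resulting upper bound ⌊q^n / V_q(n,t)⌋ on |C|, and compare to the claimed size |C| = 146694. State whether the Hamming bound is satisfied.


V_q(n, t) = 862, q^n = 268435456, Hamming bound = 311410, |C| = 146694 ≤ bound (satisfied).

Step 1: Compute V_q(n, t) = Σ_{j=0}^2 C(n, j) (q−1)^j.
  j = 0: C(14,0)·(3)^0 = 1·1 = 1.
  j = 1: C(14,1)·(3)^1 = 14·3 = 42.
  j = 2: C(14,2)·(3)^2 = 91·9 = 819.
  V_q(n, t) = 1 + 42 + 819 = 862.
Step 2: q^n = 4^14 = 268435456.
Step 3: Hamming bound ⌊q^n / V_q(n,t)⌋ = ⌊268435456/862⌋ = 311410.
Step 4: Compare |C| = 146694 to 311410: satisfied.
The claimed |C| lies below the Hamming bound.


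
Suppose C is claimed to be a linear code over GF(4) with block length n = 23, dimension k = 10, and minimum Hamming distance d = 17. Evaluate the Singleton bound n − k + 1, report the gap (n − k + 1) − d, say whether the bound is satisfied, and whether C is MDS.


Singleton RHS = n − k + 1 = 14, slack = -3, bound violated (no such code; not MDS).

Singleton bound: d ≤ n − k + 1.
Here n = 23, k = 10, so n − k + 1 = 14.
Given d = 17, check d ≤ 14: NO.
Slack = (n − k + 1) − d = -3.
The slack is negative: d = 17 exceeds n − k + 1 = 14 by 3, so the Singleton bound is violated and no linear [23, 10, 17]_4 code can exist. In particular it is not MDS (MDS requires d = n − k + 1 exactly).
Description: the claimed parameters are [23, 10, 17]_4; such a code would be impossible (violates the Singleton bound).


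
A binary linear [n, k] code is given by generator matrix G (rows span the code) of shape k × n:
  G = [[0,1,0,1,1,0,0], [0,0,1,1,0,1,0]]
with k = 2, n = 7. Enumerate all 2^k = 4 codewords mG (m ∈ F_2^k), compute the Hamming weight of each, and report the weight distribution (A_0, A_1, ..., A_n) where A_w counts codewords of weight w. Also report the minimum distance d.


Weight distribution: A_0 = 1, A_3 = 2, A_4 = 1. Minimum distance d = 3.

Enumerate all 2^2 = 4 messages m ∈ F_2^2.
For each, compute codeword c = mG in F_2^7, then tally its weight.
  m = 00 → c = 0000000, weight = 0.
  m = 10 → c = 0101100, weight = 3.
  m = 01 → c = 0011010, weight = 3.
  m = 11 → c = 0110110, weight = 4.
Tally weights:
  weight 0: 1 codewords.
  weight 3: 2 codewords.
  weight 4: 1 codewords.
Minimum distance d = smallest w > 0 with A_w > 0 = 3.
Sanity: Σ A_w = 4 = 2^2 = 4 ✓.


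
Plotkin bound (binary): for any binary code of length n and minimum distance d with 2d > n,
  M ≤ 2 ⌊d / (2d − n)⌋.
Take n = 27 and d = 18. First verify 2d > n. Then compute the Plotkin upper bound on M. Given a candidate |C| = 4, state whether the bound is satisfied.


Plotkin bound M ≤ 4; given |C| = 4 ≤ bound (satisfied).

Check applicability: 2d = 36, n = 27.
2d − n = 9 > 0, so Plotkin applies.
Compute d/(2d−n) = 18/9 ≈ 2.0000.
⌊d/(2d−n)⌋ = 2.
Plotkin bound: M ≤ 2·2 = 4.
Given |C| = 4, check: satisfied.
This |C| is at the Plotkin bound.


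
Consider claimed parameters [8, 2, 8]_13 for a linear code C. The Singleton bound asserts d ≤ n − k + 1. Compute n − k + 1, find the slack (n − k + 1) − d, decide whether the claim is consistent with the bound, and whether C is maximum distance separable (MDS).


Singleton RHS = n − k + 1 = 7, slack = -1, bound violated (no such code; not MDS).

Singleton bound: d ≤ n − k + 1.
Here n = 8, k = 2, so n − k + 1 = 7.
Given d = 8, check d ≤ 7: NO.
Slack = (n − k + 1) − d = -1.
The slack is negative: d = 8 exceeds n − k + 1 = 7 by 1, so the Singleton bound is violated and no linear [8, 2, 8]_13 code can exist. In particular it is not MDS (MDS requires d = n − k + 1 exactly).
Description: the claimed parameters are [8, 2, 8]_13; such a code would be impossible (violates the Singleton bound).


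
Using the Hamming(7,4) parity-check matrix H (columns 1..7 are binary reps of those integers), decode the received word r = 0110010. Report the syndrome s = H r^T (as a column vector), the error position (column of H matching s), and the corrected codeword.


s = (1, 1, 1)^T, error position = 7, corrected codeword c = 0110011

Compute s = H r^T mod 2 one row at a time:
  s_1 = 0 + 0 + 1 + 0 = 1 ≡ 1 (mod 2).
  s_2 = 1 + 1 + 1 + 0 = 3 ≡ 1 (mod 2).
  s_3 = 0 + 1 + 0 + 0 = 1 ≡ 1 (mod 2).
s = (1, 1, 1)^T — this equals column 7 of H (binary 111), so error is at position 7.
Correct: flip bit 7 of r = 0110010 to get c = 0110011.


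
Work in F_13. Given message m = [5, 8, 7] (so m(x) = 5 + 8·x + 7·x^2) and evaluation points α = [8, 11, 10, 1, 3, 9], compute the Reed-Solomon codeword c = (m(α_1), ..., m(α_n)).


c = [10, 4, 5, 7, 1, 7]

Message polynomial: m(x) = 5 + 8·x + 7·x^2 (mod 13).
For each evaluation point α_i, compute m(α_i) mod 13:
  α_1 = 8: Horner steps 7 → 12 → 10, so m(8) = 10.
  α_2 = 11: Horner steps 7 → 7 → 4, so m(11) = 4.
  α_3 = 10: Horner steps 7 → 0 → 5, so m(10) = 5.
  α_4 = 1: Horner steps 7 → 2 → 7, so m(1) = 7.
  α_5 = 3: Horner steps 7 → 3 → 1, so m(3) = 1.
  α_6 = 9: Horner steps 7 → 6 → 7, so m(9) = 7.
Codeword c = [10, 4, 5, 7, 1, 7] ∈ F_13^6.


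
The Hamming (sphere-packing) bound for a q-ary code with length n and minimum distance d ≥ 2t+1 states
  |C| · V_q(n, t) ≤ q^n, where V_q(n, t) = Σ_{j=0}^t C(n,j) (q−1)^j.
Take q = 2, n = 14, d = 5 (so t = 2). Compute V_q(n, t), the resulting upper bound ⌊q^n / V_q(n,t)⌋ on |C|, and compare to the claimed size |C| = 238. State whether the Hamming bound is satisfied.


V_q(n, t) = 106, q^n = 16384, Hamming bound = 154, |C| = 238 > bound (violated).

Step 1: Compute V_q(n, t) = Σ_{j=0}^2 C(n, j) (q−1)^j.
  j = 0: C(14,0)·(1)^0 = 1·1 = 1.
  j = 1: C(14,1)·(1)^1 = 14·1 = 14.
  j = 2: C(14,2)·(1)^2 = 91·1 = 91.
  V_q(n, t) = 1 + 14 + 91 = 106.
Step 2: q^n = 2^14 = 16384.
Step 3: Hamming bound ⌊q^n / V_q(n,t)⌋ = ⌊16384/106⌋ = 154.
Step 4: Compare |C| = 238 to 154: violated.
The claimed |C| lies above the Hamming bound, so no 2-ary code of length 14 with d ≥ 5 can have 238 codewords.


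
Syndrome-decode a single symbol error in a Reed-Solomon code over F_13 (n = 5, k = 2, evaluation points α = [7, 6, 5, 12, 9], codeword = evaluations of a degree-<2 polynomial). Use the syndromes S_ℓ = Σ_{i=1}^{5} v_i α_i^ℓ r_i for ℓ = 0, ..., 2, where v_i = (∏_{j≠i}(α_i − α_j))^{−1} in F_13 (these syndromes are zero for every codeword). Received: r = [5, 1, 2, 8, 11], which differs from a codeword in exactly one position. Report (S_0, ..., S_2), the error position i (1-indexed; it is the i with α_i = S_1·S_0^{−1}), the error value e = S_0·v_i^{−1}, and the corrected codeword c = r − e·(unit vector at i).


S = (10, 5, 9), error at position 1, error magnitude e = 5, c = [0, 1, 2, 8, 11].

Step 1: column multipliers v_i = (∏_{j≠i}(α_i − α_j))^{−1} mod 13.
  i = 1 (α = 7): (7−6)(7−5)(7−12)(7−9) = 1·2·(−5)·(−2) = 20 ≡ 7, so v_1 = 7^{−1} = 2 (mod 13).
  i = 2 (α = 6): (6−7)(6−5)(6−12)(6−9) = (−1)·1·(−6)·(−3) = −18 ≡ 8, so v_2 = 8^{−1} = 5 (mod 13).
  i = 3 (α = 5): (5−7)(5−6)(5−12)(5−9) = (−2)·(−1)·(−7)·(−4) = 56 ≡ 4, so v_3 = 4^{−1} = 10 (mod 13).
  i = 4 (α = 12): (12−7)(12−6)(12−5)(12−9) = 5·6·7·3 = 630 ≡ 6, so v_4 = 6^{−1} = 11 (mod 13).
  i = 5 (α = 9): (9−7)(9−6)(9−5)(9−12) = 2·3·4·(−3) = −72 ≡ 6, so v_5 = 6^{−1} = 11 (mod 13).
  v = [2, 5, 10, 11, 11].
Step 2: syndromes of r = [5, 1, 2, 8, 11] (all sums mod 13).
  S_0 = Σ v_i r_i = 2·5 + 5·1 + 10·2 + 11·8 + 11·11 = 244 ≡ 10.
  S_1 = Σ v_i α_i r_i = 2·7·5 + 5·6·1 + 10·5·2 + 11·12·8 + 11·9·11 = 2345 ≡ 5.
  α_i^2 mod 13 = [10, 10, 12, 1, 3].
  S_2 = Σ v_i α_i^2 r_i = 2·10·5 + 5·10·1 + 10·12·2 + 11·1·8 + 11·3·11 = 841 ≡ 9.
  S = (10, 5, 9) ≠ 0, so r is not a codeword (an error is present).
Step 3: locate the error. For a single error e at position i, S_ℓ = v_i·e·α_i^ℓ, so α_err = S_1/S_0.
  S_0^{−1} = 10^{−1} = 4 (mod 13), so α_err = 5·4 = 20 ≡ 7 = α_1. Error position i = 1.
  Consistency check: S_2/S_1 = 9·8 = 72 ≡ 7 = α_err ✓ (single-error assumption holds).
Step 4: error magnitude e = S_0/v_1 = S_0·∏_{j≠1}(α_1 − α_j) = 10·7 = 70 ≡ 5 (mod 13).
Step 5: correct position 1: c_1 = r_1 − e = 5 − 5 ≡ 0 (mod 13). Hence c = [0, 1, 2, 8, 11].
  Check: interpolating c through the α_i gives m(x) = 7 + 12·x (degree < 2) with m(α_i) = c_i for every i, so c is indeed a codeword.


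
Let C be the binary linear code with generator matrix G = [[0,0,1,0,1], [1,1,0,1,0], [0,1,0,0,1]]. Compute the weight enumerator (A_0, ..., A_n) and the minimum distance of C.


Weight distribution: A_0 = 1, A_2 = 3, A_3 = 3, A_5 = 1. Minimum distance d = 2.

Enumerate all 2^3 = 8 messages m ∈ F_2^3.
For each, compute codeword c = mG in F_2^5, then tally its weight.
  m = 000 → c = 00000, weight = 0.
  m = 100 → c = 00101, weight = 2.
  m = 010 → c = 11010, weight = 3.
  m = 110 → c = 11111, weight = 5.
  m = 001 → c = 01001, weight = 2.
  m = 101 → c = 01100, weight = 2.
  m = 011 → c = 10011, weight = 3.
  m = 111 → c = 10110, weight = 3.
Tally weights:
  weight 0: 1 codewords.
  weight 2: 3 codewords.
  weight 3: 3 codewords.
  weight 5: 1 codewords.
Minimum distance d = smallest w > 0 with A_w > 0 = 2.
Sanity: Σ A_w = 8 = 2^3 = 8 ✓.


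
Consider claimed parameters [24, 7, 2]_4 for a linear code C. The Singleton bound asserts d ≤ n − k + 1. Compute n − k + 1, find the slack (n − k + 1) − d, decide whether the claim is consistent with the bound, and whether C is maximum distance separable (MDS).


Singleton RHS = n − k + 1 = 18, slack = 16, bound satisfied, not MDS.

Singleton bound: d ≤ n − k + 1.
Here n = 24, k = 7, so n − k + 1 = 18.
Given d = 2, check d ≤ 18: YES.
Slack = (n − k + 1) − d = 16.
The code is NOT MDS (slack = 16 > 0).
Description: the claimed parameters are [24, 7, 2]_4; such a code would be non-MDS.


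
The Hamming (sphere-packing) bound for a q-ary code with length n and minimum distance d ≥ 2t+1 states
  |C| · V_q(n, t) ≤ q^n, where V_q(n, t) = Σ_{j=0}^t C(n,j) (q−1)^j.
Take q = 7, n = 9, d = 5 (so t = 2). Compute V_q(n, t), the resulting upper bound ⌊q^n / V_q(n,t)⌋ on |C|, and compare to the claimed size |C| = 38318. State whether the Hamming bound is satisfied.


V_q(n, t) = 1351, q^n = 40353607, Hamming bound = 29869, |C| = 38318 > bound (violated).

Step 1: Compute V_q(n, t) = Σ_{j=0}^2 C(n, j) (q−1)^j.
  j = 0: C(9,0)·(6)^0 = 1·1 = 1.
  j = 1: C(9,1)·(6)^1 = 9·6 = 54.
  j = 2: C(9,2)·(6)^2 = 36·36 = 1296.
  V_q(n, t) = 1 + 54 + 1296 = 1351.
Step 2: q^n = 7^9 = 40353607.
Step 3: Hamming bound ⌊q^n / V_q(n,t)⌋ = ⌊40353607/1351⌋ = 29869.
Step 4: Compare |C| = 38318 to 29869: violated.
The claimed |C| lies above the Hamming bound, so no 7-ary code of length 9 with d ≥ 5 can have 38318 codewords.


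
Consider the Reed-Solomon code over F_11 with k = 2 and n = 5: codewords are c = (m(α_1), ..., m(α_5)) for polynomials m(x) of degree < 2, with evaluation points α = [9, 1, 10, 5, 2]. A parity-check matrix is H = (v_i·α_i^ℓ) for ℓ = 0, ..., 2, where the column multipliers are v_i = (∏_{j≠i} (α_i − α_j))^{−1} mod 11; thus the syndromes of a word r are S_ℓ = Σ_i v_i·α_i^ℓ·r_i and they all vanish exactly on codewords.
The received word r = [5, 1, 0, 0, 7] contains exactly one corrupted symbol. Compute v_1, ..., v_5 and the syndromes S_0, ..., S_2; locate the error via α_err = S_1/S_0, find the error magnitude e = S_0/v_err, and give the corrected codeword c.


S = (7, 2, 10), error at position 4, error magnitude e = 8, c = [5, 1, 0, 3, 7].

Step 1: column multipliers v_i = (∏_{j≠i}(α_i − α_j))^{−1} mod 11.
  i = 1 (α = 9): (9−1)(9−10)(9−5)(9−2) = 8·(−1)·4·7 = −224 ≡ 7, so v_1 = 7^{−1} = 8 (mod 11).
  i = 2 (α = 1): (1−9)(1−10)(1−5)(1−2) = (−8)·(−9)·(−4)·(−1) = 288 ≡ 2, so v_2 = 2^{−1} = 6 (mod 11).
  i = 3 (α = 10): (10−9)(10−1)(10−5)(10−2) = 1·9·5·8 = 360 ≡ 8, so v_3 = 8^{−1} = 7 (mod 11).
  i = 4 (α = 5): (5−9)(5−1)(5−10)(5−2) = (−4)·4·(−5)·3 = 240 ≡ 9, so v_4 = 9^{−1} = 5 (mod 11).
  i = 5 (α = 2): (2−9)(2−1)(2−10)(2−5) = (−7)·1·(−8)·(−3) = −168 ≡ 8, so v_5 = 8^{−1} = 7 (mod 11).
  v = [8, 6, 7, 5, 7].
Step 2: syndromes of r = [5, 1, 0, 0, 7] (all sums mod 11).
  S_0 = Σ v_i r_i = 8·5 + 6·1 + 7·0 + 5·0 + 7·7 = 95 ≡ 7.
  S_1 = Σ v_i α_i r_i = 8·9·5 + 6·1·1 + 7·10·0 + 5·5·0 + 7·2·7 = 464 ≡ 2.
  α_i^2 mod 11 = [4, 1, 1, 3, 4].
  S_2 = Σ v_i α_i^2 r_i = 8·4·5 + 6·1·1 + 7·1·0 + 5·3·0 + 7·4·7 = 362 ≡ 10.
  S = (7, 2, 10) ≠ 0, so r is not a codeword (an error is present).
Step 3: locate the error. For a single error e at position i, S_ℓ = v_i·e·α_i^ℓ, so α_err = S_1/S_0.
  S_0^{−1} = 7^{−1} = 8 (mod 11), so α_err = 2·8 = 16 ≡ 5 = α_4. Error position i = 4.
  Consistency check: S_2/S_1 = 10·6 = 60 ≡ 5 = α_err ✓ (single-error assumption holds).
Step 4: error magnitude e = S_0/v_4 = S_0·∏_{j≠4}(α_4 − α_j) = 7·9 = 63 ≡ 8 (mod 11).
Step 5: correct position 4: c_4 = r_4 − e = 0 − 8 ≡ 3 (mod 11). Hence c = [5, 1, 0, 3, 7].
  Check: interpolating c through the α_i gives m(x) = 6 + 6·x (degree < 2) with m(α_i) = c_i for every i, so c is indeed a codeword.


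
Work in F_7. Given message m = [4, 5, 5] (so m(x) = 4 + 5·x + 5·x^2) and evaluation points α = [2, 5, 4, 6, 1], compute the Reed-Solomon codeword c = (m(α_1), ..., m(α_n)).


c = [6, 0, 6, 4, 0]

Message polynomial: m(x) = 4 + 5·x + 5·x^2 (mod 7).
For each evaluation point α_i, compute m(α_i) mod 7:
  α_1 = 2: Horner steps 5 → 1 → 6, so m(2) = 6.
  α_2 = 5: Horner steps 5 → 2 → 0, so m(5) = 0.
  α_3 = 4: Horner steps 5 → 4 → 6, so m(4) = 6.
  α_4 = 6: Horner steps 5 → 0 → 4, so m(6) = 4.
  α_5 = 1: Horner steps 5 → 3 → 0, so m(1) = 0.
Codeword c = [6, 0, 6, 4, 0] ∈ F_7^5.


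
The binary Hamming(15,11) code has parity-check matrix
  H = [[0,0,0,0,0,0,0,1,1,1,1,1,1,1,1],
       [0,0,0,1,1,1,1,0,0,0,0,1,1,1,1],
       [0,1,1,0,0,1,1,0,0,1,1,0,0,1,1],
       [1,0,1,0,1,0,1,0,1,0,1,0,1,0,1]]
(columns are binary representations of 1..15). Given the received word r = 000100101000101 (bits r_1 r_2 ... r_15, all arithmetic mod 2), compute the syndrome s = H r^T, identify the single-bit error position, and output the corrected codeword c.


s = (1, 0, 0, 0)^T, error position = 8, corrected codeword c = 000100111000101

Compute s = H r^T mod 2 one row at a time:
  s_1 = 0 + 1 + 0 + 0 + 0 + 1 + 0 + 1 = 3 ≡ 1 (mod 2).
  s_2 = 1 + 0 + 0 + 1 + 0 + 1 + 0 + 1 = 4 ≡ 0 (mod 2).
  s_3 = 0 + 0 + 0 + 1 + 0 + 0 + 0 + 1 = 2 ≡ 0 (mod 2).
  s_4 = 0 + 0 + 0 + 1 + 1 + 0 + 1 + 1 = 4 ≡ 0 (mod 2).
s = (1, 0, 0, 0)^T — this equals column 8 of H (binary 1000), so error is at position 8.
Correct: flip bit 8 of r = 000100101000101 to get c = 000100111000101.


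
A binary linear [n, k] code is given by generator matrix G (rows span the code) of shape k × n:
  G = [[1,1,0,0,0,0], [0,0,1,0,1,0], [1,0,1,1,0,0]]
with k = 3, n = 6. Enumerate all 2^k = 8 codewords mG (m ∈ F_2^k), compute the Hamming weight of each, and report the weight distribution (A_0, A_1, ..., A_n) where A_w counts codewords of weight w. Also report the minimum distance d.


Weight distribution: A_0 = 1, A_2 = 2, A_3 = 4, A_4 = 1. Minimum distance d = 2.

Enumerate all 2^3 = 8 messages m ∈ F_2^3.
For each, compute codeword c = mG in F_2^6, then tally its weight.
  m = 000 → c = 000000, weight = 0.
  m = 100 → c = 110000, weight = 2.
  m = 010 → c = 001010, weight = 2.
  m = 110 → c = 111010, weight = 4.
  m = 001 → c = 101100, weight = 3.
  m = 101 → c = 011100, weight = 3.
  m = 011 → c = 100110, weight = 3.
  m = 111 → c = 010110, weight = 3.
Tally weights:
  weight 0: 1 codewords.
  weight 2: 2 codewords.
  weight 3: 4 codewords.
  weight 4: 1 codewords.
Minimum distance d = smallest w > 0 with A_w > 0 = 2.
Sanity: Σ A_w = 8 = 2^3 = 8 ✓.


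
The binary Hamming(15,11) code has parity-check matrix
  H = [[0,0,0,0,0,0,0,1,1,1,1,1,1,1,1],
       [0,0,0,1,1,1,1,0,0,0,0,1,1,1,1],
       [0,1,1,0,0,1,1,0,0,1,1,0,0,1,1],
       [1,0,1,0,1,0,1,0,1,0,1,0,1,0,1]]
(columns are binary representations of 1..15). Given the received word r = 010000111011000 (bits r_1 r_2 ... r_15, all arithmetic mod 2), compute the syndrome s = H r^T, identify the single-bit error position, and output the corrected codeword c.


s = (0, 0, 1, 1)^T, error position = 3, corrected codeword c = 011000111011000

Compute s = H r^T mod 2 one row at a time:
  s_1 = 1 + 1 + 0 + 1 + 1 + 0 + 0 + 0 = 4 ≡ 0 (mod 2).
  s_2 = 0 + 0 + 0 + 1 + 1 + 0 + 0 + 0 = 2 ≡ 0 (mod 2).
  s_3 = 1 + 0 + 0 + 1 + 0 + 1 + 0 + 0 = 3 ≡ 1 (mod 2).
  s_4 = 0 + 0 + 0 + 1 + 1 + 1 + 0 + 0 = 3 ≡ 1 (mod 2).
s = (0, 0, 1, 1)^T — this equals column 3 of H (binary 0011), so error is at position 3.
Correct: flip bit 3 of r = 010000111011000 to get c = 011000111011000.
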